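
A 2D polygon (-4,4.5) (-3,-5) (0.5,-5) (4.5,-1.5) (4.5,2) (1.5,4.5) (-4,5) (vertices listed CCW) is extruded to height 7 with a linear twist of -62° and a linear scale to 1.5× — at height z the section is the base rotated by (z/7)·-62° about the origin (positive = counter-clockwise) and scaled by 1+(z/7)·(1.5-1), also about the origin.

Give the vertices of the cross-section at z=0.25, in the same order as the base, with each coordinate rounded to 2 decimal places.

Cross-section at z=0.25: (-3.89,4.73) (-3.25,-4.97) (0.31,-5.11) (4.52,-1.70) (4.66,1.86) (1.70,4.52) (-3.87,5.24)

t = z/height = 0.25/7 = 0.0357143
s = 1 + (scale-1)·z/height = 1 + (1.5-1)·0.25/7 = 1.017857
θ = twist·z/height = -62°·0.25/7 = -2.2143° = -0.038647 rad
cos θ = 0.999253, sin θ = -0.038637 (intermediates below are computed at full precision and shown rounded to 5 d.p.)
v1: (-4,4.5) → rotate → (-3.82315,4.65119) → ×s → (-3.89142,4.73424) → (-3.89,4.73)
v2: (-3,-5) → rotate → (-3.19094,-4.88036) → ×s → (-3.24793,-4.96750) → (-3.25,-4.97)
v3: (0.5,-5) → rotate → (0.30644,-5.01559) → ×s → (0.31191,-5.10515) → (0.31,-5.11)
v4: (4.5,-1.5) → rotate → (4.43868,-1.67275) → ×s → (4.51795,-1.70262) → (4.52,-1.70)
v5: (4.5,2) → rotate → (4.57391,1.82464) → ×s → (4.65559,1.85722) → (4.66,1.86)
v6: (1.5,4.5) → rotate → (1.67275,4.43868) → ×s → (1.70262,4.51795) → (1.70,4.52)
v7: (-4,5) → rotate → (-3.80383,5.15081) → ×s → (-3.87175,5.24279) → (-3.87,5.24)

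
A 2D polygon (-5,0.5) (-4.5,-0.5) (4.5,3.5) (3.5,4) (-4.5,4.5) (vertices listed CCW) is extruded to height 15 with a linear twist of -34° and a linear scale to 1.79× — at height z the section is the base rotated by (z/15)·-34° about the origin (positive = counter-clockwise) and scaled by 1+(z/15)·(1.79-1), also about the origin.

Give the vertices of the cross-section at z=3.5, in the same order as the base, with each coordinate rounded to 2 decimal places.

t = z/height = 3.5/15 = 0.233333
s = 1 + (scale-1)·z/height = 1 + (1.79-1)·3.5/15 = 1.184333
θ = twist·z/height = -34°·3.5/15 = -7.9333° = -0.138463 rad
cos θ = 0.990429, sin θ = -0.138021 (intermediates below are computed at full precision and shown rounded to 5 d.p.)
v1: (-5,0.5) → rotate → (-4.88314,1.18532) → ×s → (-5.78326,1.40381) → (-5.78,1.40)
v2: (-4.5,-0.5) → rotate → (-4.52594,0.12588) → ×s → (-5.36022,0.14908) → (-5.36,0.15)
v3: (4.5,3.5) → rotate → (4.94000,2.84541) → ×s → (5.85061,3.36991) → (5.85,3.37)
v4: (3.5,4) → rotate → (4.01859,3.47864) → ×s → (4.75935,4.11987) → (4.76,4.12)
v5: (-4.5,4.5) → rotate → (-3.83584,5.07803) → ×s → (-4.54291,6.01407) → (-4.54,6.01)

Cross-section at z=3.5: (-5.78,1.40) (-5.36,0.15) (5.85,3.37) (4.76,4.12) (-4.54,6.01)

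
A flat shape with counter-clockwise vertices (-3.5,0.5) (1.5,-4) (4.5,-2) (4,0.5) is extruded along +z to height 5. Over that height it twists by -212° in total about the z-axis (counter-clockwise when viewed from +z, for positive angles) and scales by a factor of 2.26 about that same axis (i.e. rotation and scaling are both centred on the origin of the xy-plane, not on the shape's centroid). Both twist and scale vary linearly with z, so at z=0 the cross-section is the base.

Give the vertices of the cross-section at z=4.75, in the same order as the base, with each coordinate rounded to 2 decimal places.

Cross-section at z=4.75: (6.76,-3.83) (0.14,9.38) (-7.60,7.70) (-8.58,2.18)

t = z/height = 4.75/5 = 0.95
s = 1 + (scale-1)·z/height = 1 + (2.26-1)·4.75/5 = 2.197000
θ = twist·z/height = -212°·4.75/5 = -201.4000° = -3.515093 rad
cos θ = -0.931056, sin θ = 0.364877 (intermediates below are computed at full precision and shown rounded to 5 d.p.)
v1: (-3.5,0.5) → rotate → (3.07626,-1.74260) → ×s → (6.75854,-3.82848) → (6.76,-3.83)
v2: (1.5,-4) → rotate → (0.06292,4.27154) → ×s → (0.13824,9.38457) → (0.14,9.38)
v3: (4.5,-2) → rotate → (-3.46000,3.50406) → ×s → (-7.60161,7.69841) → (-7.60,7.70)
v4: (4,0.5) → rotate → (-3.90666,0.99398) → ×s → (-8.58294,2.18377) → (-8.58,2.18)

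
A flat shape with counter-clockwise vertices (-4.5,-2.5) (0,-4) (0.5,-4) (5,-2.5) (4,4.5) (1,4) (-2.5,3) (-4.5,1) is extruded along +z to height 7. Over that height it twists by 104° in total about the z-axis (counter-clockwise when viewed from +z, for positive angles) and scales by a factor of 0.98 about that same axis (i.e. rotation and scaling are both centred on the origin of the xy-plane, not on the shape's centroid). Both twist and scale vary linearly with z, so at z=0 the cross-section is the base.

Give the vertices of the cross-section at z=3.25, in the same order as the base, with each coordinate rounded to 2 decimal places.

t = z/height = 3.25/7 = 0.464286
s = 1 + (scale-1)·z/height = 1 + (0.98-1)·3.25/7 = 0.990714
θ = twist·z/height = 104°·3.25/7 = 48.2857° = 0.842745 rad
cos θ = 0.665416, sin θ = 0.746472 (intermediates below are computed at full precision and shown rounded to 5 d.p.)
v1: (-4.5,-2.5) → rotate → (-1.12819,-5.02267) → ×s → (-1.11772,-4.97603) → (-1.12,-4.98)
v2: (0,-4) → rotate → (2.98589,-2.66167) → ×s → (2.95816,-2.63695) → (2.96,-2.64)
v3: (0.5,-4) → rotate → (3.31860,-2.28843) → ×s → (3.28778,-2.26718) → (3.29,-2.27)
v4: (5,-2.5) → rotate → (5.19326,2.06882) → ×s → (5.14504,2.04961) → (5.15,2.05)
v5: (4,4.5) → rotate → (-0.69746,5.98026) → ×s → (-0.69098,5.92473) → (-0.69,5.92)
v6: (1,4) → rotate → (-2.32047,3.40814) → ×s → (-2.29893,3.37649) → (-2.30,3.38)
v7: (-2.5,3) → rotate → (-3.90296,0.13007) → ×s → (-3.86672,0.12886) → (-3.87,0.13)
v8: (-4.5,1) → rotate → (-3.74085,-2.69371) → ×s → (-3.70611,-2.66870) → (-3.71,-2.67)

Cross-section at z=3.25: (-1.12,-4.98) (2.96,-2.64) (3.29,-2.27) (5.15,2.05) (-0.69,5.92) (-2.30,3.38) (-3.87,0.13) (-3.71,-2.67)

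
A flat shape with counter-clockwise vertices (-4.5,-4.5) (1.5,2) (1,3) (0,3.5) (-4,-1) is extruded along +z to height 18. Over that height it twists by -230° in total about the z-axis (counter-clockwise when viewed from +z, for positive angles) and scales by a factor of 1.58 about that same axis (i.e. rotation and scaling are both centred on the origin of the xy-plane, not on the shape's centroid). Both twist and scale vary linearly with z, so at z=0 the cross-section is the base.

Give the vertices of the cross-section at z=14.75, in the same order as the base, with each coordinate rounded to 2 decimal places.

t = z/height = 14.75/18 = 0.819444
s = 1 + (scale-1)·z/height = 1 + (1.58-1)·14.75/18 = 1.475278
θ = twist·z/height = -230°·14.75/18 = -188.4722° = -3.289461 rad
cos θ = -0.989087, sin θ = 0.147330 (intermediates below are computed at full precision and shown rounded to 5 d.p.)
v1: (-4.5,-4.5) → rotate → (5.11388,3.78791) → ×s → (7.54439,5.58822) → (7.54,5.59)
v2: (1.5,2) → rotate → (-1.77829,-1.75718) → ×s → (-2.62347,-2.59233) → (-2.62,-2.59)
v3: (1,3) → rotate → (-1.43108,-2.81993) → ×s → (-2.11124,-4.16018) → (-2.11,-4.16)
v4: (0,3.5) → rotate → (-0.51565,-3.46181) → ×s → (-0.76073,-5.10713) → (-0.76,-5.11)
v5: (-4,-1) → rotate → (4.10368,0.39977) → ×s → (6.05407,0.58977) → (6.05,0.59)

Cross-section at z=14.75: (7.54,5.59) (-2.62,-2.59) (-2.11,-4.16) (-0.76,-5.11) (6.05,0.59)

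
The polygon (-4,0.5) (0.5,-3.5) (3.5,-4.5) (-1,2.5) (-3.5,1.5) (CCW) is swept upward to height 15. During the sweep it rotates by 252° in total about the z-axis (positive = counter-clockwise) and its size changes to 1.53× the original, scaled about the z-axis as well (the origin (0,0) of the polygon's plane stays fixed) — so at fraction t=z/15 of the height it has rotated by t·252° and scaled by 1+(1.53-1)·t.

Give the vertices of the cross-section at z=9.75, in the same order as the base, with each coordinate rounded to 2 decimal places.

t = z/height = 9.75/15 = 0.65
s = 1 + (scale-1)·z/height = 1 + (1.53-1)·9.75/15 = 1.344500
θ = twist·z/height = 252°·9.75/15 = 163.8000° = 2.858849 rad
cos θ = -0.960294, sin θ = 0.278991 (intermediates below are computed at full precision and shown rounded to 5 d.p.)
v1: (-4,0.5) → rotate → (3.70168,-1.59611) → ×s → (4.97691,-2.14597) → (4.98,-2.15)
v2: (0.5,-3.5) → rotate → (0.49632,3.50052) → ×s → (0.66730,4.70645) → (0.67,4.71)
v3: (3.5,-4.5) → rotate → (-2.10557,5.29779) → ×s → (-2.83094,7.12288) → (-2.83,7.12)
v4: (-1,2.5) → rotate → (0.26282,-2.67973) → ×s → (0.35336,-3.60289) → (0.35,-3.60)
v5: (-3.5,1.5) → rotate → (2.94254,-2.41691) → ×s → (3.95625,-3.24953) → (3.96,-3.25)

Cross-section at z=9.75: (4.98,-2.15) (0.67,4.71) (-2.83,7.12) (0.35,-3.60) (3.96,-3.25)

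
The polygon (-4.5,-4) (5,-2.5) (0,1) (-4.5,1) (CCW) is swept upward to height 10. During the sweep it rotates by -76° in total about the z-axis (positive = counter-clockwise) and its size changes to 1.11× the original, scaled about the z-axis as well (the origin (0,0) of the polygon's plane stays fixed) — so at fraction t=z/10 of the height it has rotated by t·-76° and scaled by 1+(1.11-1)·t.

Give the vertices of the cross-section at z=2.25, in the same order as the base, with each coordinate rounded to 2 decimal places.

t = z/height = 2.25/10 = 0.225
s = 1 + (scale-1)·z/height = 1 + (1.11-1)·2.25/10 = 1.024750
θ = twist·z/height = -76°·2.25/10 = -17.1000° = -0.298451 rad
cos θ = 0.955793, sin θ = -0.294040 (intermediates below are computed at full precision and shown rounded to 5 d.p.)
v1: (-4.5,-4) → rotate → (-5.47723,-2.49999) → ×s → (-5.61279,-2.56187) → (-5.61,-2.56)
v2: (5,-2.5) → rotate → (4.04386,-3.85968) → ×s → (4.14395,-3.95521) → (4.14,-3.96)
v3: (0,1) → rotate → (0.29404,0.95579) → ×s → (0.30132,0.97945) → (0.30,0.98)
v4: (-4.5,1) → rotate → (-4.00703,2.27897) → ×s → (-4.10620,2.33538) → (-4.11,2.34)

Cross-section at z=2.25: (-5.61,-2.56) (4.14,-3.96) (0.30,0.98) (-4.11,2.34)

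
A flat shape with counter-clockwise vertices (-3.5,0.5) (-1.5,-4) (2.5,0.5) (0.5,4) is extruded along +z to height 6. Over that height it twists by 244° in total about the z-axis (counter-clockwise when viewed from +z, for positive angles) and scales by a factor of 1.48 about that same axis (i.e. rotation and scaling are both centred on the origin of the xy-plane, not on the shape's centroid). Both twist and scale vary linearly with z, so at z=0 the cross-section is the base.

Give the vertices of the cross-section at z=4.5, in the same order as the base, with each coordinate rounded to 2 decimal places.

Cross-section at z=4.5: (4.79,-0.43) (1.75,5.54) (-3.36,-0.86) (-0.39,-5.47)

t = z/height = 4.5/6 = 0.75
s = 1 + (scale-1)·z/height = 1 + (1.48-1)·4.5/6 = 1.360000
θ = twist·z/height = 244°·4.5/6 = 183.0000° = 3.193953 rad
cos θ = -0.998630, sin θ = -0.052336 (intermediates below are computed at full precision and shown rounded to 5 d.p.)
v1: (-3.5,0.5) → rotate → (3.52137,-0.31614) → ×s → (4.78907,-0.42995) → (4.79,-0.43)
v2: (-1.5,-4) → rotate → (1.28860,4.07302) → ×s → (1.75250,5.53931) → (1.75,5.54)
v3: (2.5,0.5) → rotate → (-2.47041,-0.63015) → ×s → (-3.35975,-0.85701) → (-3.36,-0.86)
v4: (0.5,4) → rotate → (-0.28997,-4.02069) → ×s → (-0.39436,-5.46813) → (-0.39,-5.47)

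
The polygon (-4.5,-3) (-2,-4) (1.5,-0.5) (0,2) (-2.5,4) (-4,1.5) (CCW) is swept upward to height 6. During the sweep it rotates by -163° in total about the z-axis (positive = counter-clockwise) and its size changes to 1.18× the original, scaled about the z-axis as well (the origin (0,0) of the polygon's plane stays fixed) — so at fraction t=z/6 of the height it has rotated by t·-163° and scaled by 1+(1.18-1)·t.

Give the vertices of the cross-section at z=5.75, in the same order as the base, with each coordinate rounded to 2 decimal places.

t = z/height = 5.75/6 = 0.958333
s = 1 + (scale-1)·z/height = 1 + (1.18-1)·5.75/6 = 1.172500
θ = twist·z/height = -163°·5.75/6 = -156.2083° = -2.726350 rad
cos θ = -0.915018, sin θ = -0.403412 (intermediates below are computed at full precision and shown rounded to 5 d.p.)
v1: (-4.5,-3) → rotate → (2.90735,4.56041) → ×s → (3.40886,5.34708) → (3.41,5.35)
v2: (-2,-4) → rotate → (0.21639,4.46690) → ×s → (0.25371,5.23744) → (0.25,5.24)
v3: (1.5,-0.5) → rotate → (-1.57423,-0.14761) → ×s → (-1.84579,-0.17307) → (-1.85,-0.17)
v4: (0,2) → rotate → (0.80682,-1.83004) → ×s → (0.94600,-2.14572) → (0.95,-2.15)
v5: (-2.5,4) → rotate → (3.90119,-2.65154) → ×s → (4.57415,-3.10893) → (4.57,-3.11)
v6: (-4,1.5) → rotate → (4.26519,0.24112) → ×s → (5.00094,0.28271) → (5.00,0.28)

Cross-section at z=5.75: (3.41,5.35) (0.25,5.24) (-1.85,-0.17) (0.95,-2.15) (4.57,-3.11) (5.00,0.28)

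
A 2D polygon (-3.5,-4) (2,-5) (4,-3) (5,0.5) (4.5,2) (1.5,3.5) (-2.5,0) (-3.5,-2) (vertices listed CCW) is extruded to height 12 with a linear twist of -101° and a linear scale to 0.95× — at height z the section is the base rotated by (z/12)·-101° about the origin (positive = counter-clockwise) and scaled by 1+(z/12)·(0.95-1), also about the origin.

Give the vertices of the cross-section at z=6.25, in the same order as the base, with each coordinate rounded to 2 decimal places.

t = z/height = 6.25/12 = 0.520833
s = 1 + (scale-1)·z/height = 1 + (0.95-1)·6.25/12 = 0.973958
θ = twist·z/height = -101°·6.25/12 = -52.6042° = -0.918116 rad
cos θ = 0.607318, sin θ = -0.794459 (intermediates below are computed at full precision and shown rounded to 5 d.p.)
v1: (-3.5,-4) → rotate → (-5.30345,0.35133) → ×s → (-5.16534,0.34218) → (-5.17,0.34)
v2: (2,-5) → rotate → (-2.75766,-4.62551) → ×s → (-2.68584,-4.50505) → (-2.69,-4.51)
v3: (4,-3) → rotate → (0.04590,-4.99979) → ×s → (0.04470,-4.86959) → (0.04,-4.87)
v4: (5,0.5) → rotate → (3.43382,-3.66863) → ×s → (3.34440,-3.57310) → (3.34,-3.57)
v5: (4.5,2) → rotate → (4.32185,-2.36043) → ×s → (4.20930,-2.29896) → (4.21,-2.30)
v6: (1.5,3.5) → rotate → (3.69158,0.93393) → ×s → (3.59545,0.90960) → (3.60,0.91)
v7: (-2.5,0) → rotate → (-1.51830,1.98615) → ×s → (-1.47876,1.93442) → (-1.48,1.93)
v8: (-3.5,-2) → rotate → (-3.71453,1.56597) → ×s → (-3.61780,1.52519) → (-3.62,1.53)

Cross-section at z=6.25: (-5.17,0.34) (-2.69,-4.51) (0.04,-4.87) (3.34,-3.57) (4.21,-2.30) (3.60,0.91) (-1.48,1.93) (-3.62,1.53)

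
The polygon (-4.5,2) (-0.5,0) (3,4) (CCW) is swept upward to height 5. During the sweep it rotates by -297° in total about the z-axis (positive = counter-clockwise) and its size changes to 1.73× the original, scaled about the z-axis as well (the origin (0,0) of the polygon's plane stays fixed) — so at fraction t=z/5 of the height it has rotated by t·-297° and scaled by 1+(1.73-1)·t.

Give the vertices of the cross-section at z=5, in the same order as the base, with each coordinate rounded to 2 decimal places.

t = z/height = 5/5 = 1
s = 1 + (scale-1)·z/height = 1 + (1.73-1)·5/5 = 1.730000
θ = twist·z/height = -297°·5/5 = -297.0000° = -5.183628 rad
cos θ = 0.453990, sin θ = 0.891007 (intermediates below are computed at full precision and shown rounded to 5 d.p.)
v1: (-4.5,2) → rotate → (-3.82497,-3.10155) → ×s → (-6.61720,-5.36568) → (-6.62,-5.37)
v2: (-0.5,0) → rotate → (-0.22700,-0.44550) → ×s → (-0.39270,-0.77072) → (-0.39,-0.77)
v3: (3,4) → rotate → (-2.20205,4.48898) → ×s → (-3.80955,7.76594) → (-3.81,7.77)

Cross-section at z=5: (-6.62,-5.37) (-0.39,-0.77) (-3.81,7.77)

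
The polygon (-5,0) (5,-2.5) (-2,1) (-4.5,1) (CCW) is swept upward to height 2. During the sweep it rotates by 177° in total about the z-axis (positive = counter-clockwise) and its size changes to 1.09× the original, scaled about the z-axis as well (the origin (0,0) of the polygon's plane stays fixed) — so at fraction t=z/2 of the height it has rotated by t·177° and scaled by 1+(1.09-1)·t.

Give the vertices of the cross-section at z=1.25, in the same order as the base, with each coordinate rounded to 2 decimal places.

t = z/height = 1.25/2 = 0.625
s = 1 + (scale-1)·z/height = 1 + (1.09-1)·1.25/2 = 1.056250
θ = twist·z/height = 177°·1.25/2 = 110.6250° = 1.930770 rad
cos θ = -0.352250, sin θ = 0.935906 (intermediates below are computed at full precision and shown rounded to 5 d.p.)
v1: (-5,0) → rotate → (1.76125,-4.67953) → ×s → (1.86032,-4.94275) → (1.86,-4.94)
v2: (5,-2.5) → rotate → (0.57851,5.56015) → ×s → (0.61106,5.87291) → (0.61,5.87)
v3: (-2,1) → rotate → (-0.23141,-2.22406) → ×s → (-0.24442,-2.34917) → (-0.24,-2.35)
v4: (-4.5,1) → rotate → (0.64922,-4.56383) → ×s → (0.68574,-4.82054) → (0.69,-4.82)

Cross-section at z=1.25: (1.86,-4.94) (0.61,5.87) (-0.24,-2.35) (0.69,-4.82)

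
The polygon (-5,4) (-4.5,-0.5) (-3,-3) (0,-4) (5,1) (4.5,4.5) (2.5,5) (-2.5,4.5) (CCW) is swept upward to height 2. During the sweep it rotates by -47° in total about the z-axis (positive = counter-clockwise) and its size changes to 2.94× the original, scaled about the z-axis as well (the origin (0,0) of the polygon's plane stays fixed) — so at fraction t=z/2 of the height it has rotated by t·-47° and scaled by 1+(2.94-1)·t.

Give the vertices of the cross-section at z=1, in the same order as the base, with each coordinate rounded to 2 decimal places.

Cross-section at z=1: (-5.89,11.15) (-8.52,2.63) (-7.78,-3.06) (-3.14,-7.23) (9.82,-2.12) (11.66,4.59) (8.44,7.07) (-0.98,10.09)

t = z/height = 1/2 = 0.5
s = 1 + (scale-1)·z/height = 1 + (2.94-1)·1/2 = 1.970000
θ = twist·z/height = -47°·1/2 = -23.5000° = -0.410152 rad
cos θ = 0.917060, sin θ = -0.398749 (intermediates below are computed at full precision and shown rounded to 5 d.p.)
v1: (-5,4) → rotate → (-2.99030,5.66199) → ×s → (-5.89090,11.15411) → (-5.89,11.15)
v2: (-4.5,-0.5) → rotate → (-4.32614,1.33584) → ×s → (-8.52251,2.63161) → (-8.52,2.63)
v3: (-3,-3) → rotate → (-3.94743,-1.55493) → ×s → (-7.77643,-3.06322) → (-7.78,-3.06)
v4: (0,-4) → rotate → (-1.59500,-3.66824) → ×s → (-3.14214,-7.22643) → (-3.14,-7.23)
v5: (5,1) → rotate → (4.98405,-1.07669) → ×s → (9.81858,-2.12107) → (9.82,-2.12)
v6: (4.5,4.5) → rotate → (5.92114,2.33240) → ×s → (11.66465,4.59483) → (11.66,4.59)
v7: (2.5,5) → rotate → (4.28640,3.58843) → ×s → (8.44420,7.06920) → (8.44,7.07)
v8: (-2.5,4.5) → rotate → (-0.49828,5.12364) → ×s → (-0.98161,10.09358) → (-0.98,10.09)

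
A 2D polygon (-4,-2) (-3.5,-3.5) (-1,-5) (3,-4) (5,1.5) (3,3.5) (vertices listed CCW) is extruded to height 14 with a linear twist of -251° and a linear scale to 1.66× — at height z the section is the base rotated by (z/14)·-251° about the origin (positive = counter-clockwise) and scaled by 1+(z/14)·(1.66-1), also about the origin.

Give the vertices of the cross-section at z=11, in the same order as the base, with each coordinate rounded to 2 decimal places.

t = z/height = 11/14 = 0.785714
s = 1 + (scale-1)·z/height = 1 + (1.66-1)·11/14 = 1.518571
θ = twist·z/height = -251°·11/14 = -197.2143° = -3.442039 rad
cos θ = -0.955205, sin θ = 0.295946 (intermediates below are computed at full precision and shown rounded to 5 d.p.)
v1: (-4,-2) → rotate → (4.41271,0.72662) → ×s → (6.70102,1.10343) → (6.70,1.10)
v2: (-3.5,-3.5) → rotate → (4.37903,2.30740) → ×s → (6.64987,3.50396) → (6.65,3.50)
v3: (-1,-5) → rotate → (2.43494,4.48008) → ×s → (3.69762,6.80332) → (3.70,6.80)
v4: (3,-4) → rotate → (-1.68183,4.70866) → ×s → (-2.55398,7.15043) → (-2.55,7.15)
v5: (5,1.5) → rotate → (-5.21994,0.04692) → ×s → (-7.92686,0.07126) → (-7.93,0.07)
v6: (3,3.5) → rotate → (-3.90143,-2.45538) → ×s → (-5.92459,-3.72867) → (-5.92,-3.73)

Cross-section at z=11: (6.70,1.10) (6.65,3.50) (3.70,6.80) (-2.55,7.15) (-7.93,0.07) (-5.92,-3.73)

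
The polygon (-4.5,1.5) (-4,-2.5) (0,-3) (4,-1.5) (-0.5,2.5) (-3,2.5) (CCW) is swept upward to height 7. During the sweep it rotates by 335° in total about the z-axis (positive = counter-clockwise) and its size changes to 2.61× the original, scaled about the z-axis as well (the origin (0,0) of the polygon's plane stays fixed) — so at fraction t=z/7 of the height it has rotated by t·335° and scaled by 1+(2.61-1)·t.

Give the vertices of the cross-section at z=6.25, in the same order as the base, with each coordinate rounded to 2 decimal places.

t = z/height = 6.25/7 = 0.892857
s = 1 + (scale-1)·z/height = 1 + (2.61-1)·6.25/7 = 2.437500
θ = twist·z/height = 335°·6.25/7 = 299.1071° = 5.220404 rad
cos θ = 0.486444, sin θ = -0.873712 (intermediates below are computed at full precision and shown rounded to 5 d.p.)
v1: (-4.5,1.5) → rotate → (-0.87843,4.66137) → ×s → (-2.14118,11.36209) → (-2.14,11.36)
v2: (-4,-2.5) → rotate → (-4.13006,2.27874) → ×s → (-10.06701,5.55442) → (-10.07,5.55)
v3: (0,-3) → rotate → (-2.62113,-1.45933) → ×s → (-6.38902,-3.55712) → (-6.39,-3.56)
v4: (4,-1.5) → rotate → (0.63521,-4.22451) → ×s → (1.54832,-10.29725) → (1.55,-10.30)
v5: (-0.5,2.5) → rotate → (1.94106,1.65297) → ×s → (4.73133,4.02911) → (4.73,4.03)
v6: (-3,2.5) → rotate → (0.72495,3.83725) → ×s → (1.76706,9.35329) → (1.77,9.35)

Cross-section at z=6.25: (-2.14,11.36) (-10.07,5.55) (-6.39,-3.56) (1.55,-10.30) (4.73,4.03) (1.77,9.35)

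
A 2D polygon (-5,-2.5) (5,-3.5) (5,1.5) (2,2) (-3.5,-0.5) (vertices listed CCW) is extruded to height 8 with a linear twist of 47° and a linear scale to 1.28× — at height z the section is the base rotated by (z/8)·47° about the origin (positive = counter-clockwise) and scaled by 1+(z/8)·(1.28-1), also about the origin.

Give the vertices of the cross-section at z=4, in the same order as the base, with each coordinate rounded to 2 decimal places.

t = z/height = 4/8 = 0.5
s = 1 + (scale-1)·z/height = 1 + (1.28-1)·4/8 = 1.140000
θ = twist·z/height = 47°·4/8 = 23.5000° = 0.410152 rad
cos θ = 0.917060, sin θ = 0.398749 (intermediates below are computed at full precision and shown rounded to 5 d.p.)
v1: (-5,-2.5) → rotate → (-3.58843,-4.28640) → ×s → (-4.09081,-4.88649) → (-4.09,-4.89)
v2: (5,-3.5) → rotate → (5.98092,-1.21596) → ×s → (6.81825,-1.38620) → (6.82,-1.39)
v3: (5,1.5) → rotate → (3.98718,3.36934) → ×s → (4.54538,3.84104) → (4.55,3.84)
v4: (2,2) → rotate → (1.03662,2.63162) → ×s → (1.18175,3.00004) → (1.18,3.00)
v5: (-3.5,-0.5) → rotate → (-3.01034,-1.85415) → ×s → (-3.43178,-2.11373) → (-3.43,-2.11)

Cross-section at z=4: (-4.09,-4.89) (6.82,-1.39) (4.55,3.84) (1.18,3.00) (-3.43,-2.11)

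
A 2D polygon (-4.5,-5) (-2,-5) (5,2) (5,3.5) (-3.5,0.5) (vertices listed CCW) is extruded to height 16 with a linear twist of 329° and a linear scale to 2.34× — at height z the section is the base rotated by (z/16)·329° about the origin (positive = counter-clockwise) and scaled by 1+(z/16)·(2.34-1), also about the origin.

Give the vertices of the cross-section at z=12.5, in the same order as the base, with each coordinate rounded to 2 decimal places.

t = z/height = 12.5/16 = 0.78125
s = 1 + (scale-1)·z/height = 1 + (2.34-1)·12.5/16 = 2.046875
θ = twist·z/height = 329°·12.5/16 = 257.0313° = 4.486042 rad
cos θ = -0.224420, sin θ = -0.974493 (intermediates below are computed at full precision and shown rounded to 5 d.p.)
v1: (-4.5,-5) → rotate → (-3.86257,5.50731) → ×s → (-7.90621,11.27278) → (-7.91,11.27)
v2: (-2,-5) → rotate → (-4.42362,3.07108) → ×s → (-9.05461,6.28612) → (-9.05,6.29)
v3: (5,2) → rotate → (0.82689,-5.32130) → ×s → (1.69253,-10.89204) → (1.69,-10.89)
v4: (5,3.5) → rotate → (2.28863,-5.65793) → ×s → (4.68453,-11.58108) → (4.68,-11.58)
v5: (-3.5,0.5) → rotate → (1.27271,3.29851) → ×s → (2.60509,6.75165) → (2.61,6.75)

Cross-section at z=12.5: (-7.91,11.27) (-9.05,6.29) (1.69,-10.89) (4.68,-11.58) (2.61,6.75)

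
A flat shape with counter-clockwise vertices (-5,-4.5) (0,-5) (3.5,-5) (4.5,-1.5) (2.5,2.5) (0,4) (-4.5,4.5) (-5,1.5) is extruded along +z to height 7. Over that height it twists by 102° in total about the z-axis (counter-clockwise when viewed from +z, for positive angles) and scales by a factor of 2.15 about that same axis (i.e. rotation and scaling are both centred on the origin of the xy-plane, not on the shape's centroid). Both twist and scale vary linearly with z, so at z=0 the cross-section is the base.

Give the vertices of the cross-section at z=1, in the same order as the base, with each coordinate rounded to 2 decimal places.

t = z/height = 1/7 = 0.142857
s = 1 + (scale-1)·z/height = 1 + (2.15-1)·1/7 = 1.164286
θ = twist·z/height = 102°·1/7 = 14.5714° = 0.254319 rad
cos θ = 0.967835, sin θ = 0.251587 (intermediates below are computed at full precision and shown rounded to 5 d.p.)
v1: (-5,-4.5) → rotate → (-3.70703,-5.61319) → ×s → (-4.31605,-6.53536) → (-4.32,-6.54)
v2: (0,-5) → rotate → (1.25793,-4.83917) → ×s → (1.46459,-5.63418) → (1.46,-5.63)
v3: (3.5,-5) → rotate → (4.64536,-3.95862) → ×s → (5.40852,-4.60896) → (5.41,-4.61)
v4: (4.5,-1.5) → rotate → (4.73264,-0.31961) → ×s → (5.51014,-0.37212) → (5.51,-0.37)
v5: (2.5,2.5) → rotate → (1.79062,3.04855) → ×s → (2.08479,3.54939) → (2.08,3.55)
v6: (0,4) → rotate → (-1.00635,3.87134) → ×s → (-1.17168,4.50734) → (-1.17,4.51)
v7: (-4.5,4.5) → rotate → (-5.48740,3.22312) → ×s → (-6.38890,3.75263) → (-6.39,3.75)
v8: (-5,1.5) → rotate → (-5.21655,0.19382) → ×s → (-6.07356,0.22566) → (-6.07,0.23)

Cross-section at z=1: (-4.32,-6.54) (1.46,-5.63) (5.41,-4.61) (5.51,-0.37) (2.08,3.55) (-1.17,4.51) (-6.39,3.75) (-6.07,0.23)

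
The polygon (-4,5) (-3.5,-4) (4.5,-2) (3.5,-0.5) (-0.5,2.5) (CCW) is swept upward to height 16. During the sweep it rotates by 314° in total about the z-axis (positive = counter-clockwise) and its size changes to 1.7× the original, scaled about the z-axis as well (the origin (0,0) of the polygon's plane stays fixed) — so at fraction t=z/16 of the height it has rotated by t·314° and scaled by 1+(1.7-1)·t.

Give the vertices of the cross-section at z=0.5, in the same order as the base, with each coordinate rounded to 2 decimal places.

t = z/height = 0.5/16 = 0.03125
s = 1 + (scale-1)·z/height = 1 + (1.7-1)·0.5/16 = 1.021875
θ = twist·z/height = 314°·0.5/16 = 9.8125° = 0.171260 rad
cos θ = 0.985371, sin θ = 0.170424 (intermediates below are computed at full precision and shown rounded to 5 d.p.)
v1: (-4,5) → rotate → (-4.79361,4.24516) → ×s → (-4.89847,4.33802) → (-4.90,4.34)
v2: (-3.5,-4) → rotate → (-2.76710,-4.53797) → ×s → (-2.82763,-4.63724) → (-2.83,-4.64)
v3: (4.5,-2) → rotate → (4.77502,-1.20383) → ×s → (4.87947,-1.23017) → (4.88,-1.23)
v4: (3.5,-0.5) → rotate → (3.53401,0.10380) → ×s → (3.61132,0.10607) → (3.61,0.11)
v5: (-0.5,2.5) → rotate → (-0.91875,2.37821) → ×s → (-0.93884,2.43024) → (-0.94,2.43)

Cross-section at z=0.5: (-4.90,4.34) (-2.83,-4.64) (4.88,-1.23) (3.61,0.11) (-0.94,2.43)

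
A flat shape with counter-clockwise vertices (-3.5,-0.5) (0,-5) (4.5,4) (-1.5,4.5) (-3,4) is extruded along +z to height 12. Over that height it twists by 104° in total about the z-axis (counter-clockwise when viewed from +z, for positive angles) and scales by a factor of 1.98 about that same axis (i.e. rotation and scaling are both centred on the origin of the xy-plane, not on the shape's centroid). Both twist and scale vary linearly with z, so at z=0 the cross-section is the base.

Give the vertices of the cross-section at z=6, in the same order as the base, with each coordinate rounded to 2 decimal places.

t = z/height = 6/12 = 0.5
s = 1 + (scale-1)·z/height = 1 + (1.98-1)·6/12 = 1.490000
θ = twist·z/height = 104°·6/12 = 52.0000° = 0.907571 rad
cos θ = 0.615661, sin θ = 0.788011 (intermediates below are computed at full precision and shown rounded to 5 d.p.)
v1: (-3.5,-0.5) → rotate → (-1.76081,-3.06587) → ×s → (-2.62361,-4.56814) → (-2.62,-4.57)
v2: (0,-5) → rotate → (3.94005,-3.07831) → ×s → (5.87068,-4.58668) → (5.87,-4.59)
v3: (4.5,4) → rotate → (-0.38157,6.00869) → ×s → (-0.56853,8.95295) → (-0.57,8.95)
v4: (-1.5,4.5) → rotate → (-4.46954,1.58846) → ×s → (-6.65962,2.36681) → (-6.66,2.37)
v5: (-3,4) → rotate → (-4.99903,0.09861) → ×s → (-7.44855,0.14693) → (-7.45,0.15)

Cross-section at z=6: (-2.62,-4.57) (5.87,-4.59) (-0.57,8.95) (-6.66,2.37) (-7.45,0.15)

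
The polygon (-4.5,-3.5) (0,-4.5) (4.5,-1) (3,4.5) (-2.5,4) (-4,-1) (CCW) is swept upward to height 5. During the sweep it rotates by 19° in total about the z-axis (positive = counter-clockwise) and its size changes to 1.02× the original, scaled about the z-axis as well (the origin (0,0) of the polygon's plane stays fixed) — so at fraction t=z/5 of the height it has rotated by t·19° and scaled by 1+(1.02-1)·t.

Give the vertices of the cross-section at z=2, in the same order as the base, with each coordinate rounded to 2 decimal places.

t = z/height = 2/5 = 0.4
s = 1 + (scale-1)·z/height = 1 + (1.02-1)·2/5 = 1.008000
θ = twist·z/height = 19°·2/5 = 7.6000° = 0.132645 rad
cos θ = 0.991216, sin θ = 0.132256 (intermediates below are computed at full precision and shown rounded to 5 d.p.)
v1: (-4.5,-3.5) → rotate → (-3.99757,-4.06441) → ×s → (-4.02955,-4.09692) → (-4.03,-4.10)
v2: (0,-4.5) → rotate → (0.59515,-4.46047) → ×s → (0.59991,-4.49615) → (0.60,-4.50)
v3: (4.5,-1) → rotate → (4.59273,-0.39606) → ×s → (4.62947,-0.39923) → (4.63,-0.40)
v4: (3,4.5) → rotate → (2.37849,4.85724) → ×s → (2.39752,4.89610) → (2.40,4.90)
v5: (-2.5,4) → rotate → (-3.00706,3.63422) → ×s → (-3.03112,3.66329) → (-3.03,3.66)
v6: (-4,-1) → rotate → (-3.83261,-1.52024) → ×s → (-3.86327,-1.53240) → (-3.86,-1.53)

Cross-section at z=2: (-4.03,-4.10) (0.60,-4.50) (4.63,-0.40) (2.40,4.90) (-3.03,3.66) (-3.86,-1.53)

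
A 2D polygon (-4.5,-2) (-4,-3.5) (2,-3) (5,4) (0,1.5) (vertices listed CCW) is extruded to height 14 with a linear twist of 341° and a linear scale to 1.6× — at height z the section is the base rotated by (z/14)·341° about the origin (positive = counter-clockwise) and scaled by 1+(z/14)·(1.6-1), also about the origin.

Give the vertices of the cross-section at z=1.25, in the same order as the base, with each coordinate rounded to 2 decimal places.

t = z/height = 1.25/14 = 0.0892857
s = 1 + (scale-1)·z/height = 1 + (1.6-1)·1.25/14 = 1.053571
θ = twist·z/height = 341°·1.25/14 = 30.4464° = 0.531390 rad
cos θ = 0.862103, sin θ = 0.506733 (intermediates below are computed at full precision and shown rounded to 5 d.p.)
v1: (-4.5,-2) → rotate → (-2.86600,-4.00450) → ×s → (-3.01954,-4.21903) → (-3.02,-4.22)
v2: (-4,-3.5) → rotate → (-1.67485,-5.04429) → ×s → (-1.76457,-5.31452) → (-1.76,-5.31)
v3: (2,-3) → rotate → (3.24440,-1.57284) → ×s → (3.41821,-1.65710) → (3.42,-1.66)
v4: (5,4) → rotate → (2.28359,5.98208) → ×s → (2.40592,6.30254) → (2.41,6.30)
v5: (0,1.5) → rotate → (-0.76010,1.29315) → ×s → (-0.80082,1.36243) → (-0.80,1.36)

Cross-section at z=1.25: (-3.02,-4.22) (-1.76,-5.31) (3.42,-1.66) (2.41,6.30) (-0.80,1.36)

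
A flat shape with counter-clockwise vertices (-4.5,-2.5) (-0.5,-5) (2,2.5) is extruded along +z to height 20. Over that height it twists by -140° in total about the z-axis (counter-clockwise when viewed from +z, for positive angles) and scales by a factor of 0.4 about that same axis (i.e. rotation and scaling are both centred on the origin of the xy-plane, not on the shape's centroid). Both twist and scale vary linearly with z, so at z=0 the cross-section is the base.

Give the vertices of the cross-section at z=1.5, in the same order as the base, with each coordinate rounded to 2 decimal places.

t = z/height = 1.5/20 = 0.075
s = 1 + (scale-1)·z/height = 1 + (0.4-1)·1.5/20 = 0.955000
θ = twist·z/height = -140°·1.5/20 = -10.5000° = -0.183260 rad
cos θ = 0.983255, sin θ = -0.182236 (intermediates below are computed at full precision and shown rounded to 5 d.p.)
v1: (-4.5,-2.5) → rotate → (-4.88024,-1.63808) → ×s → (-4.66063,-1.56436) → (-4.66,-1.56)
v2: (-0.5,-5) → rotate → (-1.40281,-4.82516) → ×s → (-1.33968,-4.60802) → (-1.34,-4.61)
v3: (2,2.5) → rotate → (2.42210,2.09367) → ×s → (2.31310,1.99945) → (2.31,2.00)

Cross-section at z=1.5: (-4.66,-1.56) (-1.34,-4.61) (2.31,2.00)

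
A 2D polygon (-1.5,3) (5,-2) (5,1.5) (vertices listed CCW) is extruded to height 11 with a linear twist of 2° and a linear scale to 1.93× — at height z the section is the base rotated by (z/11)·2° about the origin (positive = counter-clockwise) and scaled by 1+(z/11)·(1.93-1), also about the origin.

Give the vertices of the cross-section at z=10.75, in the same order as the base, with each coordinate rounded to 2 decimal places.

Cross-section at z=10.75: (-3.06,5.63) (9.67,-3.49) (9.44,3.19)

t = z/height = 10.75/11 = 0.977273
s = 1 + (scale-1)·z/height = 1 + (1.93-1)·10.75/11 = 1.908864
θ = twist·z/height = 2°·10.75/11 = 1.9545° = 0.034113 rad
cos θ = 0.999418, sin θ = 0.034107 (intermediates below are computed at full precision and shown rounded to 5 d.p.)
v1: (-1.5,3) → rotate → (-1.60145,2.94709) → ×s → (-3.05694,5.62560) → (-3.06,5.63)
v2: (5,-2) → rotate → (5.06530,-1.82830) → ×s → (9.66898,-3.48998) → (9.67,-3.49)
v3: (5,1.5) → rotate → (4.94593,1.66966) → ×s → (9.44111,3.18715) → (9.44,3.19)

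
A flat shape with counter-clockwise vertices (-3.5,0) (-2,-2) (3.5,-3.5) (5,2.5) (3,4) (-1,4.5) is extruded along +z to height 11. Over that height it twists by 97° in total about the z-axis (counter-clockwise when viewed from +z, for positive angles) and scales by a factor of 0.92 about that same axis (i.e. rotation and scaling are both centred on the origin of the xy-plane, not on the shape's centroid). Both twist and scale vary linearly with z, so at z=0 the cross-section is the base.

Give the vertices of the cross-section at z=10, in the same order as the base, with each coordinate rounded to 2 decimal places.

t = z/height = 10/11 = 0.909091
s = 1 + (scale-1)·z/height = 1 + (0.92-1)·10/11 = 0.927273
θ = twist·z/height = 97°·10/11 = 88.1818° = 1.539063 rad
cos θ = 0.031728, sin θ = 0.999497 (intermediates below are computed at full precision and shown rounded to 5 d.p.)
v1: (-3.5,0) → rotate → (-0.11105,-3.49824) → ×s → (-0.10297,-3.24382) → (-0.10,-3.24)
v2: (-2,-2) → rotate → (1.93554,-2.06245) → ×s → (1.79477,-1.91245) → (1.79,-1.91)
v3: (3.5,-3.5) → rotate → (3.60929,3.38719) → ×s → (3.34679,3.14085) → (3.35,3.14)
v4: (5,2.5) → rotate → (-2.34010,5.07680) → ×s → (-2.16991,4.70758) → (-2.17,4.71)
v5: (3,4) → rotate → (-3.90280,3.12540) → ×s → (-3.61896,2.89810) → (-3.62,2.90)
v6: (-1,4.5) → rotate → (-4.52946,-0.85672) → ×s → (-4.20005,-0.79441) → (-4.20,-0.79)

Cross-section at z=10: (-0.10,-3.24) (1.79,-1.91) (3.35,3.14) (-2.17,4.71) (-3.62,2.90) (-4.20,-0.79)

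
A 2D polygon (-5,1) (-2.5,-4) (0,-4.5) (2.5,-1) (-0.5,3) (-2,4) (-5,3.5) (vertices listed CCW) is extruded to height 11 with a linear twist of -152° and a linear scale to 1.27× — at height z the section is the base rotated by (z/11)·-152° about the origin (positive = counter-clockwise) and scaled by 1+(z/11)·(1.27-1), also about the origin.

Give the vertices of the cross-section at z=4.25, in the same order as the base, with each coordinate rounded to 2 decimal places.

Cross-section at z=4.25: (-1.92,5.29) (-5.21,0.07) (-4.25,-2.58) (0.49,-2.93) (2.54,2.19) (2.63,4.18) (0.44,6.73)

t = z/height = 4.25/11 = 0.386364
s = 1 + (scale-1)·z/height = 1 + (1.27-1)·4.25/11 = 1.104318
θ = twist·z/height = -152°·4.25/11 = -58.7273° = -1.024984 rad
cos θ = 0.519112, sin θ = -0.854706 (intermediates below are computed at full precision and shown rounded to 5 d.p.)
v1: (-5,1) → rotate → (-1.74086,4.79264) → ×s → (-1.92246,5.29260) → (-1.92,5.29)
v2: (-2.5,-4) → rotate → (-4.71660,0.06032) → ×s → (-5.20863,0.06661) → (-5.21,0.07)
v3: (0,-4.5) → rotate → (-3.84618,-2.33601) → ×s → (-4.24740,-2.57969) → (-4.25,-2.58)
v4: (2.5,-1) → rotate → (0.44307,-2.65588) → ×s → (0.48930,-2.93293) → (0.49,-2.93)
v5: (-0.5,3) → rotate → (2.30456,1.98469) → ×s → (2.54497,2.19173) → (2.54,2.19)
v6: (-2,4) → rotate → (2.38060,3.78586) → ×s → (2.62894,4.18080) → (2.63,4.18)
v7: (-5,3.5) → rotate → (0.39591,6.09042) → ×s → (0.43721,6.72577) → (0.44,6.73)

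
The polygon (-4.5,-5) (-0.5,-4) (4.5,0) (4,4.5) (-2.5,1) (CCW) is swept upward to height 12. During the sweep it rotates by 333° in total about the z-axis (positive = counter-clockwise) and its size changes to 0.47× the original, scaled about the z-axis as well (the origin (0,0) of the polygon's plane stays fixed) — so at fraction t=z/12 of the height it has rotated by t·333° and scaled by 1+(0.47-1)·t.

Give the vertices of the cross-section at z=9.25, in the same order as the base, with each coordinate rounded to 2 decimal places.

t = z/height = 9.25/12 = 0.770833
s = 1 + (scale-1)·z/height = 1 + (0.47-1)·9.25/12 = 0.591458
θ = twist·z/height = 333°·9.25/12 = 256.6875° = 4.480042 rad
cos θ = -0.230262, sin θ = -0.973129 (intermediates below are computed at full precision and shown rounded to 5 d.p.)
v1: (-4.5,-5) → rotate → (-3.82946,5.53039) → ×s → (-2.26497,3.27099) → (-2.26,3.27)
v2: (-0.5,-4) → rotate → (-3.77738,1.40761) → ×s → (-2.23417,0.83254) → (-2.23,0.83)
v3: (4.5,0) → rotate → (-1.03618,-4.37908) → ×s → (-0.61286,-2.59004) → (-0.61,-2.59)
v4: (4,4.5) → rotate → (3.45803,-4.92869) → ×s → (2.04528,-2.91512) → (2.05,-2.92)
v5: (-2.5,1) → rotate → (1.54878,2.20256) → ×s → (0.91604,1.30272) → (0.92,1.30)

Cross-section at z=9.25: (-2.26,3.27) (-2.23,0.83) (-0.61,-2.59) (2.05,-2.92) (0.92,1.30)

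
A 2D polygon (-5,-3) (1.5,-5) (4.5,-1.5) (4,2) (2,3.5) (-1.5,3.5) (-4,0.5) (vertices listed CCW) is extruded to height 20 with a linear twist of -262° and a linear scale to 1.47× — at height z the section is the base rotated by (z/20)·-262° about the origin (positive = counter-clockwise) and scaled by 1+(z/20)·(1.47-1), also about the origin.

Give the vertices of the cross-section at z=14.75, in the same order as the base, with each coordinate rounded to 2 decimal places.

t = z/height = 14.75/20 = 0.7375
s = 1 + (scale-1)·z/height = 1 + (1.47-1)·14.75/20 = 1.346625
θ = twist·z/height = -262°·14.75/20 = -193.2250° = -3.372412 rad
cos θ = -0.973479, sin θ = 0.228776 (intermediates below are computed at full precision and shown rounded to 5 d.p.)
v1: (-5,-3) → rotate → (5.55372,1.77656) → ×s → (7.47878,2.39236) → (7.48,2.39)
v2: (1.5,-5) → rotate → (-0.31634,5.21056) → ×s → (-0.42599,7.01667) → (-0.43,7.02)
v3: (4.5,-1.5) → rotate → (-4.03749,2.48971) → ×s → (-5.43699,3.35270) → (-5.44,3.35)
v4: (4,2) → rotate → (-4.35147,-1.03186) → ×s → (-5.85980,-1.38952) → (-5.86,-1.39)
v5: (2,3.5) → rotate → (-2.74767,-2.94963) → ×s → (-3.70009,-3.97204) → (-3.70,-3.97)
v6: (-1.5,3.5) → rotate → (0.65950,-3.75034) → ×s → (0.88810,-5.05030) → (0.89,-5.05)
v7: (-4,0.5) → rotate → (3.77953,-1.40184) → ×s → (5.08961,-1.88776) → (5.09,-1.89)

Cross-section at z=14.75: (7.48,2.39) (-0.43,7.02) (-5.44,3.35) (-5.86,-1.39) (-3.70,-3.97) (0.89,-5.05) (5.09,-1.89)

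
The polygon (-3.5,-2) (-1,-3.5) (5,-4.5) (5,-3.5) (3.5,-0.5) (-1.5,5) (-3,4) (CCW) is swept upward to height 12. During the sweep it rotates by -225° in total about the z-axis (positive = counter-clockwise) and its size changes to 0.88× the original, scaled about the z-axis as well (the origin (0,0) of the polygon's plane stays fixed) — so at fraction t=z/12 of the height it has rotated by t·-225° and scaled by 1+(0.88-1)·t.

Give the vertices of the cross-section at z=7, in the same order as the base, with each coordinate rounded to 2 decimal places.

t = z/height = 7/12 = 0.583333
s = 1 + (scale-1)·z/height = 1 + (0.88-1)·7/12 = 0.930000
θ = twist·z/height = -225°·7/12 = -131.2500° = -2.290745 rad
cos θ = -0.659346, sin θ = -0.751840 (intermediates below are computed at full precision and shown rounded to 5 d.p.)
v1: (-3.5,-2) → rotate → (0.80403,3.95013) → ×s → (0.74775,3.67362) → (0.75,3.67)
v2: (-1,-3.5) → rotate → (-1.97209,3.05955) → ×s → (-1.83405,2.84538) → (-1.83,2.85)
v3: (5,-4.5) → rotate → (-6.68001,-0.79214) → ×s → (-6.21241,-0.73669) → (-6.21,-0.74)
v4: (5,-3.5) → rotate → (-5.92817,-1.45149) → ×s → (-5.51320,-1.34988) → (-5.51,-1.35)
v5: (3.5,-0.5) → rotate → (-2.68363,-2.30177) → ×s → (-2.49578,-2.14064) → (-2.50,-2.14)
v6: (-1.5,5) → rotate → (4.74822,-2.16897) → ×s → (4.41584,-2.01714) → (4.42,-2.02)
v7: (-3,4) → rotate → (4.98540,-0.38186) → ×s → (4.63642,-0.35513) → (4.64,-0.36)

Cross-section at z=7: (0.75,3.67) (-1.83,2.85) (-6.21,-0.74) (-5.51,-1.35) (-2.50,-2.14) (4.42,-2.02) (4.64,-0.36)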